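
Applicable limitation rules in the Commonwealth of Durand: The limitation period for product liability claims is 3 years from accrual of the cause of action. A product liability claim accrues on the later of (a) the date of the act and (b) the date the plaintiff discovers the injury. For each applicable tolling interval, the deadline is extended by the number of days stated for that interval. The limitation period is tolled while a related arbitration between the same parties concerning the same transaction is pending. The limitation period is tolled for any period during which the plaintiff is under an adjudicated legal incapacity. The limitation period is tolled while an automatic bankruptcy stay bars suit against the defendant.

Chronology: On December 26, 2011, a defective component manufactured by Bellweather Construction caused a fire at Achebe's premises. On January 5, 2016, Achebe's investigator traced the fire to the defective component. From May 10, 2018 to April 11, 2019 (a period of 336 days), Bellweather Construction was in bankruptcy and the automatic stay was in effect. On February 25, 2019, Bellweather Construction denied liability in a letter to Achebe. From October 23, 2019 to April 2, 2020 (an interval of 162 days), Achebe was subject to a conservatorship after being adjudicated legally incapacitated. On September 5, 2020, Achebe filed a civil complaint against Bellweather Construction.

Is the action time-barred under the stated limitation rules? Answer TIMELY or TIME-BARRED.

The claim accrued on January 5, 2016 — the later of the December 26, 2011 act and the January 5, 2016 discovery.
Adding the 3 years base period to January 5, 2016 gives a deadline of January 5, 2019, before any tolling.
The automatic bankruptcy stay from May 10, 2018 to April 11, 2019 tolled the period for 336 days, extending the deadline to December 7, 2019.
The period was tolled for 162 days by the plaintiff's legal incapacity (October 23, 2019 to April 2, 2020), pushing the deadline to May 17, 2020.
Nothing else in the chronology tolls or restarts the period.
Achebe filed on September 5, 2020, after the May 17, 2020 deadline, so the action is time-barred.

TIME-BARRED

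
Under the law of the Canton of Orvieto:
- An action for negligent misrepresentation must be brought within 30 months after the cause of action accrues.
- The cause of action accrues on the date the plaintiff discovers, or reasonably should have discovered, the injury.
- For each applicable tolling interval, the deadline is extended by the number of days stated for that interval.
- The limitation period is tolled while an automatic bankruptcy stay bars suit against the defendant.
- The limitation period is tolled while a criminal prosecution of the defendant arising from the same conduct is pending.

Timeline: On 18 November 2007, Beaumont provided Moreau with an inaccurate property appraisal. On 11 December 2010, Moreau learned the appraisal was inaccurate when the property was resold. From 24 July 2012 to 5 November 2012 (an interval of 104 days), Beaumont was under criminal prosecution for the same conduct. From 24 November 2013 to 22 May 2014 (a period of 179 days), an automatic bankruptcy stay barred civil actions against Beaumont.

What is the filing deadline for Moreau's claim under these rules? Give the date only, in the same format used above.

23 September 2013

Under the discovery rule, the claim accrued on 11 December 2010, when Moreau discovered the injury — not on the 18 November 2007 date of the underlying act.
The untolled deadline — 30 months after 11 December 2010 — is 11 June 2013.
Because the pending criminal prosecution ran from 24 July 2012 to 5 November 2012, the deadline is extended by 104 days to 23 September 2013.
The automatic bankruptcy stay starting 24 November 2013 came too late — the period had run on 23 September 2013 — and so does not extend the deadline.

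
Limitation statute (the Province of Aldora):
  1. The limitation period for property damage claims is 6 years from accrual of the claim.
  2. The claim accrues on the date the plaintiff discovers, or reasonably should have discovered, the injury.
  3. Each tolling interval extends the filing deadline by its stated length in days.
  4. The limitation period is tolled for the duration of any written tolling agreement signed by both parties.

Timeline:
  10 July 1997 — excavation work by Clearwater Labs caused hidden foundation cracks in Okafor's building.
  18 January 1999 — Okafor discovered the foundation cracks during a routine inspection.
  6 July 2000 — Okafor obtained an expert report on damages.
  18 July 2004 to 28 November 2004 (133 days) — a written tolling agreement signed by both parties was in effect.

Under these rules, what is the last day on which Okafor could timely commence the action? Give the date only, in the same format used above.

The claim did not accrue until Okafor discovered the injury on 18 January 1999; the 10 July 1997 act date does not start the clock under the stated rule.
The untolled deadline — 6 years after 18 January 1999 — is 18 January 2005.
The written tolling agreement from 18 July 2004 to 28 November 2004 tolled the period for 133 days, extending the deadline to 31 May 2005.
The other events in the timeline have no effect on the limitation period under the stated rules.

31 May 2005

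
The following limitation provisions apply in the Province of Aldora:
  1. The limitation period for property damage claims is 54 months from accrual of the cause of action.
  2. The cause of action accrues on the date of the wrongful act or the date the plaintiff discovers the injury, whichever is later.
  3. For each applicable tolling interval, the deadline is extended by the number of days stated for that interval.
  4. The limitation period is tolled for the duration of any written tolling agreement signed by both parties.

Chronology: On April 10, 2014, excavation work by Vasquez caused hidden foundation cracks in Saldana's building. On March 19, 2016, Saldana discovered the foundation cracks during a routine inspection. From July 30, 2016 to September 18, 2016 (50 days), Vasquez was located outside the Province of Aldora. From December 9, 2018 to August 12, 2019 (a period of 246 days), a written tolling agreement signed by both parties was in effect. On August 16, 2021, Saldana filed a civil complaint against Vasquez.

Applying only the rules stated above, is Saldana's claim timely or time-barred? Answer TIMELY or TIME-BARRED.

Taking the later of the act (April 10, 2014) and discovery (March 19, 2016), the claim accrued on March 19, 2016.
The untolled deadline — 54 months after March 19, 2016 — is September 19, 2020.
The written tolling agreement from December 9, 2018 to August 12, 2019 tolled the period for 246 days, extending the deadline to May 23, 2021.
Although the defendant's absence ran from July 30, 2016 to September 18, 2016, the stated rules do not make that a tolling event, so it is disregarded.
Filing on August 16, 2021 missed the May 23, 2021 deadline — the action is time-barred.

TIME-BARRED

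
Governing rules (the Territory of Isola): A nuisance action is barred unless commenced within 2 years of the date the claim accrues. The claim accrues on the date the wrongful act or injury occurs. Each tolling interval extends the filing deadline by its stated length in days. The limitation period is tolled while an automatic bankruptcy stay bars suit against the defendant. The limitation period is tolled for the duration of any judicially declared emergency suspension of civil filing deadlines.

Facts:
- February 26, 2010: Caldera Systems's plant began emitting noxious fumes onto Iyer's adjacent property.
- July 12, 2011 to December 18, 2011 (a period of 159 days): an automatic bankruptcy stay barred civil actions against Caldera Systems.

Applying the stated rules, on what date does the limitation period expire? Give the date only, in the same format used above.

The claim accrued on February 26, 2010, when the wrongful act occurred.
Adding the 2 years base period to February 26, 2010 gives a deadline of February 26, 2012, before any tolling.
Because the automatic bankruptcy stay ran from July 12, 2011 to December 18, 2011, the deadline is extended by 159 days to August 3, 2012.

August 3, 2012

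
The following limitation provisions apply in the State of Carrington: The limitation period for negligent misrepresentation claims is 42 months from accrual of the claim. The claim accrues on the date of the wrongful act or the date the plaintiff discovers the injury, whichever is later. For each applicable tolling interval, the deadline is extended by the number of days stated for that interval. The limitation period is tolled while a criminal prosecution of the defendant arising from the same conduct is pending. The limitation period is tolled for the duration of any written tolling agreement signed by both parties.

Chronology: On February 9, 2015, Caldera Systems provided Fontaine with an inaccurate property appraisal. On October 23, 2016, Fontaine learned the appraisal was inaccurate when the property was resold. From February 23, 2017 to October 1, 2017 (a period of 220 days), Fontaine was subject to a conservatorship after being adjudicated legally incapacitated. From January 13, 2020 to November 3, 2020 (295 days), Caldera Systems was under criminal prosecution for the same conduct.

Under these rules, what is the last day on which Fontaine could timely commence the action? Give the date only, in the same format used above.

Because discovery on October 23, 2016 post-dates the February 9, 2015 act, accrual under the later-of rule falls on October 23, 2016.
The untolled deadline — 42 months after October 23, 2016 — is April 23, 2020.
The period was tolled for 295 days by the pending criminal prosecution (January 13, 2020 to November 3, 2020), pushing the deadline to February 12, 2021.
The plaintiff's legal incapacity from February 23, 2017 to October 1, 2017 does not toll the period, because no stated rule makes the plaintiff's incapacity a tolling event.

February 12, 2021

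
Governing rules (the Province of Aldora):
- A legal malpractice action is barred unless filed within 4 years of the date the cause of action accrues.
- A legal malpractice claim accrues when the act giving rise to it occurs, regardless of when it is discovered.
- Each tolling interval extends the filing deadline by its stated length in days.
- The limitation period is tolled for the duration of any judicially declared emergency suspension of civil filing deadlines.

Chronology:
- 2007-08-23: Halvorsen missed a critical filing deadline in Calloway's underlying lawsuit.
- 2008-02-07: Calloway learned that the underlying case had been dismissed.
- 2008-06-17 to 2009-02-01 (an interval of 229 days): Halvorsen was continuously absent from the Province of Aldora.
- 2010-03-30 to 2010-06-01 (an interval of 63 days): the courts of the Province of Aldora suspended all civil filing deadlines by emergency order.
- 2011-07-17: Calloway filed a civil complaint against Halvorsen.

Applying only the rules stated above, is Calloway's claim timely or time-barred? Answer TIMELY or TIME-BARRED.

TIMELY

The claim accrued on 2007-08-23, when the wrongful act occurred; under the stated occurrence rule the 2008-02-07 discovery does not delay accrual.
4 years from 2007-08-23 is 2011-08-23.
Because the emergency suspension of filing deadlines ran from 2010-03-30 to 2010-06-01, the deadline is extended by 63 days to 2011-10-25.
No stated provision tolls the period for the defendant's absence, so the interval from 2008-06-17 to 2009-02-01 has no effect on the deadline.
The 2011-07-17 filing precedes the 2011-10-25 deadline; the claim is timely.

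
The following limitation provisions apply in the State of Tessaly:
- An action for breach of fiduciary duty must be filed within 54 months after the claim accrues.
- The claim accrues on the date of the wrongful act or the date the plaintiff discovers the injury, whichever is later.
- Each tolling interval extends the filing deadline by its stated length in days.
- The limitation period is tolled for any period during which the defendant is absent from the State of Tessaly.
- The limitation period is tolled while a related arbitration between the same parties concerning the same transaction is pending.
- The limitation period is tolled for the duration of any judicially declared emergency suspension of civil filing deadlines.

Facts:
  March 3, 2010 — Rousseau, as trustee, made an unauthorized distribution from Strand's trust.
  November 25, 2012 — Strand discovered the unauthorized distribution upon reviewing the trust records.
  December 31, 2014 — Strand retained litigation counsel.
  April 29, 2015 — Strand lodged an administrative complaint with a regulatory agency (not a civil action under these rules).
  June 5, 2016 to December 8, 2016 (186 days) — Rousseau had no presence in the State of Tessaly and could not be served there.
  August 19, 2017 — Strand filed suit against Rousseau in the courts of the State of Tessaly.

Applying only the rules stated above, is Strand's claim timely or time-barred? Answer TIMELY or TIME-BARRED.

The claim accrued on November 25, 2012 — the later of the March 3, 2010 act and the November 25, 2012 discovery.
Adding the 54 months base period to November 25, 2012 gives a deadline of May 25, 2017, before any tolling.
The period was tolled for 186 days by the defendant's absence from the jurisdiction (June 5, 2016 to December 8, 2016), pushing the deadline to November 27, 2017.
The other events in the timeline have no effect on the limitation period under the stated rules.
The August 19, 2017 filing precedes the November 27, 2017 deadline; the claim is timely.

TIMELY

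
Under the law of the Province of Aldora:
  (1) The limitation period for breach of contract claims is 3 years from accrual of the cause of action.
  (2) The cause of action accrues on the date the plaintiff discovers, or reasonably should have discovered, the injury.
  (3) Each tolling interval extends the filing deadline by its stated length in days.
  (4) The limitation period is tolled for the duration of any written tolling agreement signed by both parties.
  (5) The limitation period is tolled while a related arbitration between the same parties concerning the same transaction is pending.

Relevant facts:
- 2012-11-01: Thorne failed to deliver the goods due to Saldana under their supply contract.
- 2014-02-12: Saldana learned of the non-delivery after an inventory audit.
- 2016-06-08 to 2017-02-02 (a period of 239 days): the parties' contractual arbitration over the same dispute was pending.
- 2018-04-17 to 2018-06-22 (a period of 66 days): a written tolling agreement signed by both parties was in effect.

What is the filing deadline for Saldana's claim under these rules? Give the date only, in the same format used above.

The claim did not accrue until Saldana discovered the injury on 2014-02-12; the 2012-11-01 act date does not start the clock under the stated rule.
The untolled deadline — 3 years after 2014-02-12 — is 2017-02-12.
The period was tolled for 239 days by the pending related arbitration (2016-06-08 to 2017-02-02), pushing the deadline to 2017-10-09.
The written tolling agreement from 2018-04-17 to 2018-06-22 began after the period had already run on 2017-10-09, so it has no tolling effect.

2017-10-09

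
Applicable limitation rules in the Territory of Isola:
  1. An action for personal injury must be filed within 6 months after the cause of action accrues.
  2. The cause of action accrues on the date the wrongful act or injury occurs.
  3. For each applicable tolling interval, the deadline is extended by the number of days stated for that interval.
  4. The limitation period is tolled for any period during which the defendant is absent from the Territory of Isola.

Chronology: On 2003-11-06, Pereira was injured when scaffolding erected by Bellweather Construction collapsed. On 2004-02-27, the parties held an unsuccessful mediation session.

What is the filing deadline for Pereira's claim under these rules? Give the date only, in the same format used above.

The cause of action accrued on 2003-11-06, the date of the act.
The untolled deadline — 6 months after 2003-11-06 — is 2004-05-06.
None of the other events listed affects the running of the period under the stated rules.

2004-05-06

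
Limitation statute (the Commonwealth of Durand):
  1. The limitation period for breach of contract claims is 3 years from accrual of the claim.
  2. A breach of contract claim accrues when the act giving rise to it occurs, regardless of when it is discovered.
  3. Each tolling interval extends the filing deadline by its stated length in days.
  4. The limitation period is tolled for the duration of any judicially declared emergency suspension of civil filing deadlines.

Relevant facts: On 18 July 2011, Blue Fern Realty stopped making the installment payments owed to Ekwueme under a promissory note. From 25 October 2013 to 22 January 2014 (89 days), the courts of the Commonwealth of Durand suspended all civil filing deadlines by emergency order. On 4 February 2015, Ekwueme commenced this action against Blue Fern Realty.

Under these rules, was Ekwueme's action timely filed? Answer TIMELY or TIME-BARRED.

TIME-BARRED

The limitation period began to run on 18 July 2011.
The untolled deadline — 3 years after 18 July 2011 — is 18 July 2014.
Because the emergency suspension of filing deadlines ran from 25 October 2013 to 22 January 2014, the deadline is extended by 89 days to 15 October 2014.
Ekwueme filed on 4 February 2015, after the 15 October 2014 deadline, so the action is time-barred.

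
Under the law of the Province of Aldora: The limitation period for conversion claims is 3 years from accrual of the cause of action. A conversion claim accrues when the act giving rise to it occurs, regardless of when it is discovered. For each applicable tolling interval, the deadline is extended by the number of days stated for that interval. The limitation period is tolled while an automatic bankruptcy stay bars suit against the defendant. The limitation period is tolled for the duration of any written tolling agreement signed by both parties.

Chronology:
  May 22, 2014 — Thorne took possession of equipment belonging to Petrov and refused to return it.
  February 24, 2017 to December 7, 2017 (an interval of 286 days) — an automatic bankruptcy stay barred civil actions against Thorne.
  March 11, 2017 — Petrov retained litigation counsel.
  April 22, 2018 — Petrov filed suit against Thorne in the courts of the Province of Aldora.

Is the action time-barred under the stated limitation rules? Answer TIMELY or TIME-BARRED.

The limitation period began to run on May 22, 2014.
3 years from May 22, 2014 is May 22, 2017.
Because the automatic bankruptcy stay ran from February 24, 2017 to December 7, 2017, the deadline is extended by 286 days to March 4, 2018.
The other events in the timeline have no effect on the limitation period under the stated rules.
Petrov filed on April 22, 2018, after the March 4, 2018 deadline, so the action is time-barred.

TIME-BARRED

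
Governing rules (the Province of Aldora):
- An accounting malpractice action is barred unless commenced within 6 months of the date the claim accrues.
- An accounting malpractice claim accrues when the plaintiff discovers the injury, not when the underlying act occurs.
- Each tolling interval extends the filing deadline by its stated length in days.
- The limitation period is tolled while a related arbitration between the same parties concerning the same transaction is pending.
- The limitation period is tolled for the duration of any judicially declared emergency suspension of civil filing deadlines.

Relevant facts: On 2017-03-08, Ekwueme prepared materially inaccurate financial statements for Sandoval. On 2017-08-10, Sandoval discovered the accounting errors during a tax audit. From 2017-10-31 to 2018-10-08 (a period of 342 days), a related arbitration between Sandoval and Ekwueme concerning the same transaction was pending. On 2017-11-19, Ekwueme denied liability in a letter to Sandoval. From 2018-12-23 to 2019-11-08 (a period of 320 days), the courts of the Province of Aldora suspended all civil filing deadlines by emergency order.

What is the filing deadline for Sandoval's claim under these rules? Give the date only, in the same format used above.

The claim did not accrue until Sandoval discovered the injury on 2017-08-10; the 2017-03-08 act date does not start the clock under the stated rule.
Adding the 6 months base period to 2017-08-10 gives a deadline of 2018-02-10, before any tolling.
The pending related arbitration from 2017-10-31 to 2018-10-08 tolled the period for 342 days, extending the deadline to 2019-01-18.
The emergency suspension of filing deadlines from 2018-12-23 to 2019-11-08 tolled the period for 320 days, extending the deadline to 2019-12-04.
Nothing else in the chronology tolls or restarts the period.

2019-12-04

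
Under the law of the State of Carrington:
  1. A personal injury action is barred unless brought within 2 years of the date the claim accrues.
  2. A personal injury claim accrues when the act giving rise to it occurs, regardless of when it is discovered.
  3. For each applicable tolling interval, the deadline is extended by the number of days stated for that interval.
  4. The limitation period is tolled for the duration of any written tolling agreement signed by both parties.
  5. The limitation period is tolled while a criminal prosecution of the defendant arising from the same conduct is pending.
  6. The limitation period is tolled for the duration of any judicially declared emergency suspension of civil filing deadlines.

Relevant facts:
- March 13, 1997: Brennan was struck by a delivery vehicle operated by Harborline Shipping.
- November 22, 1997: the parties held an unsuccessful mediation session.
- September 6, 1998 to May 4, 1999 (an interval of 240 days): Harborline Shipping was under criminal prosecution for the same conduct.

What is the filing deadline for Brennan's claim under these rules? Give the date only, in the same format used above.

The limitation period began to run on March 13, 1997.
2 years from March 13, 1997 is March 13, 1999.
Because the pending criminal prosecution ran from September 6, 1998 to May 4, 1999, the deadline is extended by 240 days to November 8, 1999.
The other events in the timeline have no effect on the limitation period under the stated rules.

November 8, 1999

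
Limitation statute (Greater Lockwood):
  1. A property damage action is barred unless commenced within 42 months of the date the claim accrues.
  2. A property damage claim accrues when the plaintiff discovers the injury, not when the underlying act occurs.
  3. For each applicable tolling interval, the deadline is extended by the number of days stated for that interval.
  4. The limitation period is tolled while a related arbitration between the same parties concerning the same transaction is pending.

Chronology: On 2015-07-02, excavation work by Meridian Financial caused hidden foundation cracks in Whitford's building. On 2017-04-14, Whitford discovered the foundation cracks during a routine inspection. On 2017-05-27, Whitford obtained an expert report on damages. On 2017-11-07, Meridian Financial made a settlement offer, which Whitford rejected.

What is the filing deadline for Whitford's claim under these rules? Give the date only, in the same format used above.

Under the discovery rule, the claim accrued on 2017-04-14, when Whitford discovered the injury — not on the 2015-07-02 date of the underlying act.
42 months from 2017-04-14 is 2020-10-14.
The other events in the timeline have no effect on the limitation period under the stated rules.

2020-10-14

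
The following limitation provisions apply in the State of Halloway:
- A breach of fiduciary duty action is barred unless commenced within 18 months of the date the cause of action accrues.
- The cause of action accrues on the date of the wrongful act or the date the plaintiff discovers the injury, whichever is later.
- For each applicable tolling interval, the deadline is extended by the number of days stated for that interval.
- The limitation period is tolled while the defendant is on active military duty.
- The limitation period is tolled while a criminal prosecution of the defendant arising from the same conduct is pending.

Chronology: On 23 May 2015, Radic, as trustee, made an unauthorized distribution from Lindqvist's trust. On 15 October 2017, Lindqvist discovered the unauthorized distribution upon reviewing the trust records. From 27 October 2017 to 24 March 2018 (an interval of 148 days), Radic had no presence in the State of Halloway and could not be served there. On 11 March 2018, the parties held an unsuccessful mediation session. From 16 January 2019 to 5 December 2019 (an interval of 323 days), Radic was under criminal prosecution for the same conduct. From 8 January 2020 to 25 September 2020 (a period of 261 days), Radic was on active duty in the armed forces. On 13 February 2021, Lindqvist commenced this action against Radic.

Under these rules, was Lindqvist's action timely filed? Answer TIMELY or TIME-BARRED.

Taking the later of the act (23 May 2015) and discovery (15 October 2017), the claim accrued on 15 October 2017.
Adding the 18 months base period to 15 October 2017 gives a deadline of 15 April 2019, before any tolling.
The period was tolled for 323 days by the pending criminal prosecution (16 January 2019 to 5 December 2019), pushing the deadline to 3 March 2020.
Because the defendant's active military service ran from 8 January 2020 to 25 September 2020, the deadline is extended by 261 days to 19 November 2020.
Although the defendant's absence ran from 27 October 2017 to 24 March 2018, the stated rules do not make that a tolling event, so it is disregarded.
None of the other events listed affects the running of the period under the stated rules.
Filing on 13 February 2021 missed the 19 November 2020 deadline — the action is time-barred.

TIME-BARRED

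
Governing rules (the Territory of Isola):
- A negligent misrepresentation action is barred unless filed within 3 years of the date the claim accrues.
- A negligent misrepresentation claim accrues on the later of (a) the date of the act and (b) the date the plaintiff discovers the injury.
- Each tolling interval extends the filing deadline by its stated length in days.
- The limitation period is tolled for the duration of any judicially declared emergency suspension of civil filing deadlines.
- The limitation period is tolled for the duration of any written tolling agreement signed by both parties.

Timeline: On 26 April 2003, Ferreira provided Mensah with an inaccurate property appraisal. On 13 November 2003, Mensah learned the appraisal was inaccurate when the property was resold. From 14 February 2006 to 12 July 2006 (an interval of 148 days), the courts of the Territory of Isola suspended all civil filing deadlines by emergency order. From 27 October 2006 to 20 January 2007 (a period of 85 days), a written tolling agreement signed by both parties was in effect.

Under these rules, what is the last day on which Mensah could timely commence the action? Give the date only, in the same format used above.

4 July 2007

Taking the later of the act (26 April 2003) and discovery (13 November 2003), the claim accrued on 13 November 2003.
Adding the 3 years base period to 13 November 2003 gives a deadline of 13 November 2006, before any tolling.
The period was tolled for 148 days by the emergency suspension of filing deadlines (14 February 2006 to 12 July 2006), pushing the deadline to 10 April 2007.
The period was tolled for 85 days by the written tolling agreement (27 October 2006 to 20 January 2007), pushing the deadline to 4 July 2007.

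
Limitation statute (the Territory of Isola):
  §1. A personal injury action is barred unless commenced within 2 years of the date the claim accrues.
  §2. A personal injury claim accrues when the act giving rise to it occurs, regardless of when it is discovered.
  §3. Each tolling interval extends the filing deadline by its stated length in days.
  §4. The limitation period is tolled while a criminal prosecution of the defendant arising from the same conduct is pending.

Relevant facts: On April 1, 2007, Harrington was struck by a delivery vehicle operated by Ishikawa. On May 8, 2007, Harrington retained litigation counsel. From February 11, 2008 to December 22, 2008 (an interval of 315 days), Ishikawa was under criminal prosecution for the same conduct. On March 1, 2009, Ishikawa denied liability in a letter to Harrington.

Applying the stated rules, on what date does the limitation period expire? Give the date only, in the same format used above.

February 10, 2010

The limitation period began to run on April 1, 2007.
Adding the 2 years base period to April 1, 2007 gives a deadline of April 1, 2009, before any tolling.
The period was tolled for 315 days by the pending criminal prosecution (February 11, 2008 to December 22, 2008), pushing the deadline to February 10, 2010.
None of the other events listed affects the running of the period under the stated rules.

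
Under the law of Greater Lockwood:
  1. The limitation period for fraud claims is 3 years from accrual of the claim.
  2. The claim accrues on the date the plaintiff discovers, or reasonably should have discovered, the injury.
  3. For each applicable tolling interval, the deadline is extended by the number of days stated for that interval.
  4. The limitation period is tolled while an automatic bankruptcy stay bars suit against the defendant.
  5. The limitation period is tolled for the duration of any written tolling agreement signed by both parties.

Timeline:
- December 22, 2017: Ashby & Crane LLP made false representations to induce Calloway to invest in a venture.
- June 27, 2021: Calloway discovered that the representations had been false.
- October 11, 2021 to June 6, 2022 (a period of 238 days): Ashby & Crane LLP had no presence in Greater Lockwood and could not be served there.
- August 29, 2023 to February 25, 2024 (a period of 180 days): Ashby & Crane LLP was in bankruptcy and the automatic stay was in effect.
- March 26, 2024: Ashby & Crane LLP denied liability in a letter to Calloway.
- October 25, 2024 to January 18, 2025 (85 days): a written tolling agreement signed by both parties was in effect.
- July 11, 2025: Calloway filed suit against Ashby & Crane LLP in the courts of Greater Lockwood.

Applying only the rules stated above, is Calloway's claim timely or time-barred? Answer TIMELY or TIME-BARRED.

Accrual is tied to discovery, so the period began on June 27, 2021 rather than on December 22, 2017 when the act occurred.
The untolled deadline — 3 years after June 27, 2021 — is June 27, 2024.
The automatic bankruptcy stay from August 29, 2023 to February 25, 2024 tolled the period for 180 days, extending the deadline to December 24, 2024.
The period was tolled for 85 days by the written tolling agreement (October 25, 2024 to January 18, 2025), pushing the deadline to March 19, 2025.
Although the defendant's absence ran from October 11, 2021 to June 6, 2022, the stated rules do not make that a tolling event, so it is disregarded.
The other events in the timeline have no effect on the limitation period under the stated rules.
The July 11, 2025 filing falls after the March 19, 2025 deadline; the claim is time-barred.

TIME-BARRED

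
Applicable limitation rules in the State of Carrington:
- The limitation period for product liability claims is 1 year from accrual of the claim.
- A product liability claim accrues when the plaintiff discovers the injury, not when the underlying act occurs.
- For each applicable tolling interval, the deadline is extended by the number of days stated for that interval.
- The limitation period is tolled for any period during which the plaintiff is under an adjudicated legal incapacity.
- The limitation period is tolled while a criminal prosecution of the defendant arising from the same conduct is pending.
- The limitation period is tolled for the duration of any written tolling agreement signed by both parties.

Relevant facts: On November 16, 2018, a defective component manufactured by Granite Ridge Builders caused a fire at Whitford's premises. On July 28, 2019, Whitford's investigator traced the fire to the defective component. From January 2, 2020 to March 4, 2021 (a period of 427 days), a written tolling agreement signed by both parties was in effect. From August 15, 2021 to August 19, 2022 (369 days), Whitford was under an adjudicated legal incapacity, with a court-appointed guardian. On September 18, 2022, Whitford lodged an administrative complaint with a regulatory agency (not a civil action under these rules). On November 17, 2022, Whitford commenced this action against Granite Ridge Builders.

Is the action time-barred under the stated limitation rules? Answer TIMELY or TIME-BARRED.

TIME-BARRED

Under the discovery rule, the claim accrued on July 28, 2019, when Whitford discovered the injury — not on the November 16, 2018 date of the underlying act.
Adding the 1 year base period to July 28, 2019 gives a deadline of July 28, 2020, before any tolling.
Because the written tolling agreement ran from January 2, 2020 to March 4, 2021, the deadline is extended by 427 days to September 28, 2021.
Because the plaintiff's legal incapacity ran from August 15, 2021 to August 19, 2022, the deadline is extended by 369 days to October 2, 2022.
None of the other events listed affects the running of the period under the stated rules.
The November 17, 2022 filing falls after the October 2, 2022 deadline; the claim is time-barred.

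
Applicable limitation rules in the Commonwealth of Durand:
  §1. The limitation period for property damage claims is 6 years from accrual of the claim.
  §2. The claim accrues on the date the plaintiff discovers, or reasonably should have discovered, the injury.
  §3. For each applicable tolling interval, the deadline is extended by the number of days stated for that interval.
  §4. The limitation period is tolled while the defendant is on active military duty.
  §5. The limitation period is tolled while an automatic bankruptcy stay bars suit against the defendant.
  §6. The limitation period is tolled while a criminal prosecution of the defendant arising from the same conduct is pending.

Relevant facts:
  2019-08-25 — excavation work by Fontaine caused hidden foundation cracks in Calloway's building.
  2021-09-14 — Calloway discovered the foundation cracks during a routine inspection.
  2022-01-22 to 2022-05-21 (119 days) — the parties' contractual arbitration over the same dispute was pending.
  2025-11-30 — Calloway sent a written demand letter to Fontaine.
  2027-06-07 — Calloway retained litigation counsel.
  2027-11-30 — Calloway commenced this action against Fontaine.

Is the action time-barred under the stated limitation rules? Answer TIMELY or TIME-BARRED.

TIME-BARRED

The claim did not accrue until Calloway discovered the injury on 2021-09-14; the 2019-08-25 act date does not start the clock under the stated rule.
6 years from 2021-09-14 is 2027-09-14.
The pending related arbitration from 2022-01-22 to 2022-05-21 does not toll the period, because no stated rule makes a pending arbitration a tolling event.
None of the other events listed affects the running of the period under the stated rules.
Filing on 2027-11-30 missed the 2027-09-14 deadline — the action is time-barred.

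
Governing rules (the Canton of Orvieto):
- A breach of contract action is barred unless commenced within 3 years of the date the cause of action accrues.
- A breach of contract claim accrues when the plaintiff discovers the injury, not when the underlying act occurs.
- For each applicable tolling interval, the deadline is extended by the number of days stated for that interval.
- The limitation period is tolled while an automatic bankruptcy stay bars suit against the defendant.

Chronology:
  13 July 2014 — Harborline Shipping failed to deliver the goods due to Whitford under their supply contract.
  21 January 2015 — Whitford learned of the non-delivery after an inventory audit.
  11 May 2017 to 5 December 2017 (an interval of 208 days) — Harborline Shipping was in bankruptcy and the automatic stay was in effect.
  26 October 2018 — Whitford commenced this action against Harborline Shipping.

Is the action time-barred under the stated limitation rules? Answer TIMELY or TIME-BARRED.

Under the discovery rule, the claim accrued on 21 January 2015, when Whitford discovered the injury — not on the 13 July 2014 date of the underlying act.
Adding the 3 years base period to 21 January 2015 gives a deadline of 21 January 2018, before any tolling.
The period was tolled for 208 days by the automatic bankruptcy stay (11 May 2017 to 5 December 2017), pushing the deadline to 17 August 2018.
Filing on 26 October 2018 missed the 17 August 2018 deadline — the action is time-barred.

TIME-BARRED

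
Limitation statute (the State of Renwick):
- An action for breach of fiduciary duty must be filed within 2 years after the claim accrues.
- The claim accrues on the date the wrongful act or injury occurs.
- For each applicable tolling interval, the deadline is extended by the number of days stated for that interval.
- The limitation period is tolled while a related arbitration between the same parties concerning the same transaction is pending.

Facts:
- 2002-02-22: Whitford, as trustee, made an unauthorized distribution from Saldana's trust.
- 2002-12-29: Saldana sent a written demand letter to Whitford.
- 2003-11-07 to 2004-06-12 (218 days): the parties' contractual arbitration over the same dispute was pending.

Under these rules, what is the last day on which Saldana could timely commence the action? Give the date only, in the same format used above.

The limitation period began to run on 2002-02-22.
2 years from 2002-02-22 is 2004-02-22.
The pending related arbitration from 2003-11-07 to 2004-06-12 tolled the period for 218 days, extending the deadline to 2004-09-27.
Nothing else in the chronology tolls or restarts the period.

2004-09-27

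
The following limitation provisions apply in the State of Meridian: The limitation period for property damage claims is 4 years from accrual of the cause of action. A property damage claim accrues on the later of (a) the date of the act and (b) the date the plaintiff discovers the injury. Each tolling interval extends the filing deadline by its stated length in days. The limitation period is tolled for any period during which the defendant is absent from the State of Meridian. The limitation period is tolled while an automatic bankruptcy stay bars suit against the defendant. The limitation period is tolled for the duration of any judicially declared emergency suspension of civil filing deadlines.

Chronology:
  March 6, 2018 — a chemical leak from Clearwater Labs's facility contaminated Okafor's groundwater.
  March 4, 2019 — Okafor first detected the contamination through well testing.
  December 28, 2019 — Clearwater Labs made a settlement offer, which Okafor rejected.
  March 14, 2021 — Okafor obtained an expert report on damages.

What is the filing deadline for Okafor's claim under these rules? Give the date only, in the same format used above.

March 4, 2023

Because discovery on March 4, 2019 post-dates the March 6, 2018 act, accrual under the later-of rule falls on March 4, 2019.
Adding the 4 years base period to March 4, 2019 gives a deadline of March 4, 2023, before any tolling.
Nothing else in the chronology tolls or restarts the period.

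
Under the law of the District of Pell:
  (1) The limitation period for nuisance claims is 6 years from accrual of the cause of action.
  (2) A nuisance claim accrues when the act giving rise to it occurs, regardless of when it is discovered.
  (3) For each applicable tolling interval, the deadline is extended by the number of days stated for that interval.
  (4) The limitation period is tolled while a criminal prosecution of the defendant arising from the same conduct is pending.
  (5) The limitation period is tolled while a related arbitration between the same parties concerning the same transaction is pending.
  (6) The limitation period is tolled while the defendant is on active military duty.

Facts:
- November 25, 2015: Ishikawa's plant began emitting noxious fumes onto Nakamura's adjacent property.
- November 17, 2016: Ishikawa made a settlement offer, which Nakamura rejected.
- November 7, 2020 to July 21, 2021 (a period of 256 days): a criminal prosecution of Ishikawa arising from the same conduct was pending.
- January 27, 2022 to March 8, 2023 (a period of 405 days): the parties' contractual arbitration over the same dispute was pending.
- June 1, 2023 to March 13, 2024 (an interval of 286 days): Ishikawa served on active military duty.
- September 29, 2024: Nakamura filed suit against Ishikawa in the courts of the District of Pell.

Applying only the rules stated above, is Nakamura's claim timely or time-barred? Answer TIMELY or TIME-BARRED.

The cause of action accrued on November 25, 2015, the date of the act.
Adding the 6 years base period to November 25, 2015 gives a deadline of November 25, 2021, before any tolling.
Because the pending criminal prosecution ran from November 7, 2020 to July 21, 2021, the deadline is extended by 256 days to August 8, 2022.
The pending related arbitration from January 27, 2022 to March 8, 2023 tolled the period for 405 days, extending the deadline to September 17, 2023.
Because the defendant's active military service ran from June 1, 2023 to March 13, 2024, the deadline is extended by 286 days to June 29, 2024.
The other events in the timeline have no effect on the limitation period under the stated rules.
Nakamura filed on September 29, 2024, after the June 29, 2024 deadline, so the action is time-barred.

TIME-BARRED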